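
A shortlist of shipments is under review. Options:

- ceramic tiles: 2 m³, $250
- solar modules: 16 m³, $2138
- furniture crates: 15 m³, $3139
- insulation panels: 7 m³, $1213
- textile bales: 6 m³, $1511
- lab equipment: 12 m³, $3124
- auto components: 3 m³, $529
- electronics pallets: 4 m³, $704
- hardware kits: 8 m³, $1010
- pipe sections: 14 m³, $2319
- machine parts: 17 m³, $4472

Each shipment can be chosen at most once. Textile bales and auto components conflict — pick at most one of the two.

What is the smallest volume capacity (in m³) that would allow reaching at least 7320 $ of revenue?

29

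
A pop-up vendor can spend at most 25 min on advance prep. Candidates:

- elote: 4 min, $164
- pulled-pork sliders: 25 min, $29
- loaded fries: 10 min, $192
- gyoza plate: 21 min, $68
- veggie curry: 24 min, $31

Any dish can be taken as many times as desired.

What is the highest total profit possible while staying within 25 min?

6×elote uses 24 of the 25 min and totals 984.
The spare 1 min is too small for any remaining dish, and no exchange beats 984.

984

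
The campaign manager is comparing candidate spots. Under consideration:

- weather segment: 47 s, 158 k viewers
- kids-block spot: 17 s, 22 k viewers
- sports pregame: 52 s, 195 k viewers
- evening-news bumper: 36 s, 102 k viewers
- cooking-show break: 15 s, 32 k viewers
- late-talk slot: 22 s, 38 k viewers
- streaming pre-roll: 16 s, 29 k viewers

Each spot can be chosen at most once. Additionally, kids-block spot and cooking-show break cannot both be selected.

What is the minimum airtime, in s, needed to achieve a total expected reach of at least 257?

83

Minimise s subject to total expected reach ≥ 257.
Taking weather segment + evening-news bumper gives 260 (≥ 257) for 83 s.
Below 83 s the best achievable stays under 257.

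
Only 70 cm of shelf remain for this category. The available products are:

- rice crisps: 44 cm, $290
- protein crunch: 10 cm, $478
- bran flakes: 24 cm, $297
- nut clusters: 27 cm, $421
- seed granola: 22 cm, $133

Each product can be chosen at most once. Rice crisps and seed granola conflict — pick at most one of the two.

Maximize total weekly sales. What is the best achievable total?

The ratio ordering already packs tightly: protein crunch + bran flakes + nut clusters, 61 cm, 1196.
Runner-up protein crunch + nut clusters + seed granola tops out at 1032.

1196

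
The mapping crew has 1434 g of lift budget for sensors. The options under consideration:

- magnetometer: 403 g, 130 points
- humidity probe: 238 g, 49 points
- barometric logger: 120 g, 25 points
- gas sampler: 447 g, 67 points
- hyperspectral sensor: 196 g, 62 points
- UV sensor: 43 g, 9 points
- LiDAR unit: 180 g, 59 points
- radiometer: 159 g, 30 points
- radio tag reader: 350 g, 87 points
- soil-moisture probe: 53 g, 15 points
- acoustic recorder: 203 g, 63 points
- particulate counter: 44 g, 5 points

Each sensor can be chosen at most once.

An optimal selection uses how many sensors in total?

7

Optimal total is 425.
One optimal bundle: magnetometer + hyperspectral sensor + UV sensor + LiDAR unit + radio tag reader + soil-moisture probe + acoustic recorder (1428 g).
All optima have 7 sensors.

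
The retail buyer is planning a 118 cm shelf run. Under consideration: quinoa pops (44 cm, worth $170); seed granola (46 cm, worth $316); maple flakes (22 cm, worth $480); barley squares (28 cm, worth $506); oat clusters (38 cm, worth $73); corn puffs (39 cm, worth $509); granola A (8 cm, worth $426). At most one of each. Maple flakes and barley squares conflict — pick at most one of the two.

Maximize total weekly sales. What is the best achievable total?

Best packing: seed granola + maple flakes + corn puffs + granola A — 115 cm, 1731 total.

1731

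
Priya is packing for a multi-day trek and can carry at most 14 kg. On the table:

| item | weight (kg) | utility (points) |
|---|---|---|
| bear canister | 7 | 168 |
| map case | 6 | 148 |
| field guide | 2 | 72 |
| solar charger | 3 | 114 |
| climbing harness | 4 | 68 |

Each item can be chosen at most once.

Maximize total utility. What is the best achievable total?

Ranking by ratio (utility/kg): solar charger 38.00, field guide 36.00, map case 24.67, bear canister 24.00.
Filling by ratio: map case + field guide + solar charger for 334, with 3 kg left unused.
Replace map case with bear canister: the trade gains 20 net, giving 354 at 12 kg.
Runner-up bear canister + solar charger + climbing harness tops out at 350.

354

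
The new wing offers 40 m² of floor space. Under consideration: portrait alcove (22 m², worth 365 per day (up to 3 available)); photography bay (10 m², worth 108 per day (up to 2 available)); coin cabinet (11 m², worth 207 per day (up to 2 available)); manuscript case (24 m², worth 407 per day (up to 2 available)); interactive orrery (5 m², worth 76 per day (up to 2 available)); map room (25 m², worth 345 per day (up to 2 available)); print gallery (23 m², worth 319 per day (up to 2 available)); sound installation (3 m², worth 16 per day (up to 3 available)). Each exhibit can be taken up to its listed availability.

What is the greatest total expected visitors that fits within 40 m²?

690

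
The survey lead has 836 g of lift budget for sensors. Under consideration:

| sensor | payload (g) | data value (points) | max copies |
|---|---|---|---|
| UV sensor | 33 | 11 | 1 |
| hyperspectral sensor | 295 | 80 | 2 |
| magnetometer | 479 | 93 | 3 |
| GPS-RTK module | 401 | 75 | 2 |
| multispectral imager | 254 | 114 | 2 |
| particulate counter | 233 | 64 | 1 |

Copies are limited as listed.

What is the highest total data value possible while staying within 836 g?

319

Filling by ratio: UV sensor + 2×multispectral imager + particulate counter for 303, with 62 g left unused.
The 233 g tied up in particulate counter is better spent on hyperspectral sensor — total rises to 319 (836 g).
Every other selection either busts 836 g or exceeds an availability limit or fails to beat 319.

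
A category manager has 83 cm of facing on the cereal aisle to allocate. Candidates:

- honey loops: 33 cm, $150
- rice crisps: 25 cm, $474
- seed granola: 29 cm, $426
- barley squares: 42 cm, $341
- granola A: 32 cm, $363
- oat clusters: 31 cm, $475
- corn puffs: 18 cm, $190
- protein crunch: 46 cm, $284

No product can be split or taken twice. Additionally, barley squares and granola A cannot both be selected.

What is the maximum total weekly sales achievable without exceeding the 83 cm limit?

1139

Rice crisps + oat clusters + corn puffs uses 74 of the 83 cm and totals 1139.
Every other selection either busts 83 cm or breaks a pairing rule or fails to beat 1139.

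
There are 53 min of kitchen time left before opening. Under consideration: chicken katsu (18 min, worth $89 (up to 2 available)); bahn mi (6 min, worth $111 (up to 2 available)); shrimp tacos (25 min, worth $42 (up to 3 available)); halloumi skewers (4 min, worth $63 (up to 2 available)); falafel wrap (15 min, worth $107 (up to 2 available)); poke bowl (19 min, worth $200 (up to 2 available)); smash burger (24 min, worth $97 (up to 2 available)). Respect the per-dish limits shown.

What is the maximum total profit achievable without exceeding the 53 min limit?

637

The ratio heuristic lands on 2×bahn mi + 2×halloumi skewers + poke bowl (548) but leaves 14 min idle.
Dropping bahn mi frees 6 min; slotting in poke bowl (19 min) lifts the total to 637 at 52 min.
Nothing else within 53 min beats 637.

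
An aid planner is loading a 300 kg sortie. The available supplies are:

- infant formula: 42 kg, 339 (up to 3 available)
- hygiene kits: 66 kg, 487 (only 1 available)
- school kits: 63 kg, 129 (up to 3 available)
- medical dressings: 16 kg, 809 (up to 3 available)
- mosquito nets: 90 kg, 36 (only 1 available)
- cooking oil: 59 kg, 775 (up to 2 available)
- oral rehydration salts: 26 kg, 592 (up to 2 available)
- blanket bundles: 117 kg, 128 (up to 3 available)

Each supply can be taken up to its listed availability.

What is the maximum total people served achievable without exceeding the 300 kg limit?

5648

Ranking by ratio (people served/kg): medical dressings 50.56, oral rehydration salts 22.77, cooking oil 13.14.
A density-first pass picks infant formula + 3×medical dressings + 2×cooking oil + 2×oral rehydration salts — 5500 at 260 kg.
The 42 kg tied up in infant formula is better spent on hygiene kits — total rises to 5648 (284 kg).
That's the maximum — no swap from here does better than 5648.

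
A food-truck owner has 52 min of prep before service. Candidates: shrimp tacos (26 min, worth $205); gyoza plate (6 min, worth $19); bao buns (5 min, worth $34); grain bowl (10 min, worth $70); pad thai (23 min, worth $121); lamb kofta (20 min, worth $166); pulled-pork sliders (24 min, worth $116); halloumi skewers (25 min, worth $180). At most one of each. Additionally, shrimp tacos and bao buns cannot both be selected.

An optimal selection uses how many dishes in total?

3

The maximum profit within 52 min is 390.
One optimal bundle: shrimp tacos + gyoza plate + lamb kofta (52 min).
Every optimal selection uses 3 dishes.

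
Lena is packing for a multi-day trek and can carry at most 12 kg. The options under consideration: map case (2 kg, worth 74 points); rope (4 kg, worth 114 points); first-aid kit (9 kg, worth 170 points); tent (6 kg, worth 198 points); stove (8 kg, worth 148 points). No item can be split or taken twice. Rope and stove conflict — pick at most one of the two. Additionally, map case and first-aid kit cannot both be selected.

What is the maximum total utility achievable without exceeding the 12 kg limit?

Best packing: map case + rope + tent — 12 kg, 386 total.
Runner-up rope + tent tops out at 312.

386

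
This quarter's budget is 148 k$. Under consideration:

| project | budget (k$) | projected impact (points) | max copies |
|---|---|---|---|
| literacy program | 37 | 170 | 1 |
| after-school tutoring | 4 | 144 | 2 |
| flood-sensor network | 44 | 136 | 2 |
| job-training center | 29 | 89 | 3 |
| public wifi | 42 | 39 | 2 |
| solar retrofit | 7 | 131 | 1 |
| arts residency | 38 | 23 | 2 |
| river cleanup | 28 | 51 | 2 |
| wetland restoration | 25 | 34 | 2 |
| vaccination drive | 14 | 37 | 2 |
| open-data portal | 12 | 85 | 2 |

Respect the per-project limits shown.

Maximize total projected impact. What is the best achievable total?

974

Greedy by ratio would take literacy program + 2×after-school tutoring + flood-sensor network + solar retrofit + 2×vaccination drive + 2×open-data portal: 148 k$ used, total 969.
Replace flood-sensor network and vaccination drive with 2×job-training center: the trade gains 5 net, giving 974 at 148 k$.
Every other selection either busts 148 k$ or exceeds an availability limit or fails to beat 974.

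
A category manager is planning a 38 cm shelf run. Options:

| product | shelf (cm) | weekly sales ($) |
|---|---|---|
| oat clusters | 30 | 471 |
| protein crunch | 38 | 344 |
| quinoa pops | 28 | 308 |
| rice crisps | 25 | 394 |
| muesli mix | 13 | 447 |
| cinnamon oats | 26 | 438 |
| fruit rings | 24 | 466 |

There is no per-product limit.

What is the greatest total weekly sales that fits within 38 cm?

913

A density-first pass picks 2×muesli mix — 894 at 26 cm.
Dropping muesli mix frees 13 cm; slotting in fruit rings (24 cm) lifts the total to 913 at 37 cm.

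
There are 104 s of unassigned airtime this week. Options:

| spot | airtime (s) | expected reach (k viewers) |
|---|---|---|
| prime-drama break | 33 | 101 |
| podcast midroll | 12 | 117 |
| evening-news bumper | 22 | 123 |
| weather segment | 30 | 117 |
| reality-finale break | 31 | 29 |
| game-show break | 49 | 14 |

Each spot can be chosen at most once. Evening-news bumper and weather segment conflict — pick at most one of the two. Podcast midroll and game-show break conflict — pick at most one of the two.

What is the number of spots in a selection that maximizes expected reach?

4

The maximum expected reach within 104 s is 370.
One optimal bundle: prime-drama break + podcast midroll + evening-news bumper + reality-finale break (98 s).
Any selection reaching 370 contains exactly 4 spots.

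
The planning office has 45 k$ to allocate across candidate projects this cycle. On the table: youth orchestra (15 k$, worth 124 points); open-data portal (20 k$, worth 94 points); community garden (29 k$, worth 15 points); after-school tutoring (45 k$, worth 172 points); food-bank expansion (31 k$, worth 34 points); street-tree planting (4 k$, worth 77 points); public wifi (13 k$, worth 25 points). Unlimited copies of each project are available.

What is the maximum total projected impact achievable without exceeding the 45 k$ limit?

847

Density check — street-tree planting 19.25, youth orchestra 8.27, open-data portal 4.70, after-school tutoring 3.82 are the best per k$.
The ratio ordering already packs tightly: 11×street-tree planting, 44 k$, 847.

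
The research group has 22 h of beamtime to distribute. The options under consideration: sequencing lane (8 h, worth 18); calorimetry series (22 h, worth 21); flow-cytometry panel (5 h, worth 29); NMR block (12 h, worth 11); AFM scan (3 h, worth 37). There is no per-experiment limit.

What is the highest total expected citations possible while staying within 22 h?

7×AFM scan uses 21 of the 22 h and totals 259.
The spare 1 h is too small for any remaining experiment, and no exchange beats 259.

259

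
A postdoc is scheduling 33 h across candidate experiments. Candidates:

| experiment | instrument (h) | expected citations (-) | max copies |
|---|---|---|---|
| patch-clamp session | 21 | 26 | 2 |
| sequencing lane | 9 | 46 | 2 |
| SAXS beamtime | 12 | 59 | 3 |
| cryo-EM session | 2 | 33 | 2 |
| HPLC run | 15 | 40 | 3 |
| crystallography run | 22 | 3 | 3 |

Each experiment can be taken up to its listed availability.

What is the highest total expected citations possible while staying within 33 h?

184

Density check — cryo-EM session 16.50, sequencing lane 5.11, SAXS beamtime 4.92, HPLC run 2.67 are the best per h.
A density-first pass picks 2×sequencing lane + 2×cryo-EM session — 158 at 22 h.
The 18 h tied up in 2×sequencing lane is better spent on 2×SAXS beamtime — total rises to 184 (28 h).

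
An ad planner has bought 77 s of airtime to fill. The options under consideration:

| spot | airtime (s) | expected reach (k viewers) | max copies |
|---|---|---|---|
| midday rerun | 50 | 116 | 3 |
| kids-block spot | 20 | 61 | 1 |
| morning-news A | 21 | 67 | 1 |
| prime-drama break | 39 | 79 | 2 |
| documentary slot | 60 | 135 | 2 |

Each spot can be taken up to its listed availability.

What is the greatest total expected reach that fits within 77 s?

183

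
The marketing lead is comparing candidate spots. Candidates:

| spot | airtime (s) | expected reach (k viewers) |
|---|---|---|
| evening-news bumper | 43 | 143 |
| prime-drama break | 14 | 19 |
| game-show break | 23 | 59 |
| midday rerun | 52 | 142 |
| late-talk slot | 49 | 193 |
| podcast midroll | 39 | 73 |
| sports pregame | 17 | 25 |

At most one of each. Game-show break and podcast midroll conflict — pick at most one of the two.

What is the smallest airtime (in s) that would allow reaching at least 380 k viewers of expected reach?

115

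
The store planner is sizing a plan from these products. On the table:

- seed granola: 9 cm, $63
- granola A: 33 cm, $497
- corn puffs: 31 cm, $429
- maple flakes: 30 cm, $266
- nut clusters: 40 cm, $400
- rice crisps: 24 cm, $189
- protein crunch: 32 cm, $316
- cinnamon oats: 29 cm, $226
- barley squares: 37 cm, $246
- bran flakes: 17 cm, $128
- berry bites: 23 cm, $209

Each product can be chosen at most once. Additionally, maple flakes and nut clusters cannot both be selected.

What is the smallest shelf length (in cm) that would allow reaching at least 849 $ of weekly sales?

64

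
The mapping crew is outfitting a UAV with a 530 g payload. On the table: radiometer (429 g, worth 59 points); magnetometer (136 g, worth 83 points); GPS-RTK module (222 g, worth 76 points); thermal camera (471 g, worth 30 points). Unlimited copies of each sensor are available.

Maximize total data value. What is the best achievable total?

249

Density check — magnetometer 0.61, GPS-RTK module 0.34, radiometer 0.14 are the best per g.
Taking 3×magnetometer: 408 g used, 249 in data value.
The spare 122 g is too small for any remaining sensor, and no exchange beats 249.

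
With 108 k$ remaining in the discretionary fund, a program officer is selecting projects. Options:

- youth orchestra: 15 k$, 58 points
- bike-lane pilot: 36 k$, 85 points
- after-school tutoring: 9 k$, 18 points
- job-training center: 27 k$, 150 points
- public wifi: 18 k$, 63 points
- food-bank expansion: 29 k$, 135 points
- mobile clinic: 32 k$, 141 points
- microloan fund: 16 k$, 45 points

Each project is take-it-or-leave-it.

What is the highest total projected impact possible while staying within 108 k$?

489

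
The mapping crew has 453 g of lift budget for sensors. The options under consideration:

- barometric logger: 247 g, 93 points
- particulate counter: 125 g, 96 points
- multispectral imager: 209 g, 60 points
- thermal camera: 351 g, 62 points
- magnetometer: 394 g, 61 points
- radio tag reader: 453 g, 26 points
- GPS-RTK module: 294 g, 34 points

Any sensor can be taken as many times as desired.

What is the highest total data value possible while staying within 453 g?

By data value per g: particulate counter 0.77, barometric logger 0.38, multispectral imager 0.29 lead.
Best packing: 3×particulate counter — 375 g, 288 total.
Every other selection either busts 453 g or fails to beat 288.

288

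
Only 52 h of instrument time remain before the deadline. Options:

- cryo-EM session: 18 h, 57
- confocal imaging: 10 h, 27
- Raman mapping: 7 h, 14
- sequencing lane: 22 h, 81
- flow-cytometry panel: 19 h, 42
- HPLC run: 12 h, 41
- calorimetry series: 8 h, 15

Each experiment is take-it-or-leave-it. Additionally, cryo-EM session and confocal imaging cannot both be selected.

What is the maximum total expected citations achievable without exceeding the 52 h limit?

179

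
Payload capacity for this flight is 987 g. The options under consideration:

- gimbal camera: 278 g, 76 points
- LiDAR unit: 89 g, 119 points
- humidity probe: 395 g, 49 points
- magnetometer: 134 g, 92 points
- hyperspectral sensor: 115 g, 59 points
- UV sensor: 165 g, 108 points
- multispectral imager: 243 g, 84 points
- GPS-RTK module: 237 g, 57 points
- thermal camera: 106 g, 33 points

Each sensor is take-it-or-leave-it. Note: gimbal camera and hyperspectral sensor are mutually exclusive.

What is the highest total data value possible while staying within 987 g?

519

Greedy by ratio would take LiDAR unit + magnetometer + hyperspectral sensor + UV sensor + multispectral imager + thermal camera: 852 g used, total 495.
Dropping thermal camera frees 106 g; slotting in GPS-RTK module (237 g) lifts the total to 519 at 983 g.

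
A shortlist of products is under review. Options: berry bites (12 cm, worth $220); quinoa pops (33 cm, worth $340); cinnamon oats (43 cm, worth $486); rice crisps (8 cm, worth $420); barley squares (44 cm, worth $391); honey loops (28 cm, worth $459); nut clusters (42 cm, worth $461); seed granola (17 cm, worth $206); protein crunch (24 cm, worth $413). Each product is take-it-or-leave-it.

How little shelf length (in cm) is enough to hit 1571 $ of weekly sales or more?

Need the lightest bundle worth ≥ 1571.
berry bites + rice crisps + honey loops + seed granola + protein crunch reaches 1718 using 89 cm.
Any bundle with less than 89 cm falls short of 1571.

89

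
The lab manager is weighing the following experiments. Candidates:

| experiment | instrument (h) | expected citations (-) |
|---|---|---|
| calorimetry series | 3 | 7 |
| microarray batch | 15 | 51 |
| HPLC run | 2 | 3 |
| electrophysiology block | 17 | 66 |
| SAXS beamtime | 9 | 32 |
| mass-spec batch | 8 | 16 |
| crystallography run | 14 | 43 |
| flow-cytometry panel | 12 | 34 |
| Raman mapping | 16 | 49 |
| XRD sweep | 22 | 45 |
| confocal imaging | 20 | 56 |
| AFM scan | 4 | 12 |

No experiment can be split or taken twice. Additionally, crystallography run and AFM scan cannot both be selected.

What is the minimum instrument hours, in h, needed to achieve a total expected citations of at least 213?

63

Need the lightest bundle worth ≥ 213.
microarray batch + HPLC run + electrophysiology block + SAXS beamtime + Raman mapping + AFM scan: 213 expected citations at 63 h.
Below 63 h the best achievable stays under 213.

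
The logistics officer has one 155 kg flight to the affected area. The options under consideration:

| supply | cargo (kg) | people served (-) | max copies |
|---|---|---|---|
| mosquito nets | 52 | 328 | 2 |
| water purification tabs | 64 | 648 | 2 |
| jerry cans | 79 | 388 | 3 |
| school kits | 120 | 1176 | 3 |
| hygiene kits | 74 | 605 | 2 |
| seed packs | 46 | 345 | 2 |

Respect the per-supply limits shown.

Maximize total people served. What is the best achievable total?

1296

Density check — water purification tabs 10.12, school kits 9.80, hygiene kits 8.18 are the best per kg.
Best packing: 2×water purification tabs — 128 kg, 1296 total.
The spare 27 kg is too small for any remaining supply, and no exchange beats 1296.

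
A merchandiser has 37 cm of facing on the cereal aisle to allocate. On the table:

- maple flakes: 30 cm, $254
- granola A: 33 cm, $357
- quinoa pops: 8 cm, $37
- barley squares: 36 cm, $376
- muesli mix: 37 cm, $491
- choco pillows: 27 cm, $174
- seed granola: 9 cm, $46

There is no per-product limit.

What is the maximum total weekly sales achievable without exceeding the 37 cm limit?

491

Muesli mix uses 37 of the 37 cm and totals 491.
That's the maximum — no swap from here does better than 491.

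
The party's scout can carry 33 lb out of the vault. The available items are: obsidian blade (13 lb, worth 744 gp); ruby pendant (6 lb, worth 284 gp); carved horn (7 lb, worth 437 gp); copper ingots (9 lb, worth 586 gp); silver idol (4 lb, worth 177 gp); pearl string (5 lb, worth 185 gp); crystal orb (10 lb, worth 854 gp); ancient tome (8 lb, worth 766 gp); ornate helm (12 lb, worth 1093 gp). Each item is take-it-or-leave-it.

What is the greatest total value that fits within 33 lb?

The ratio ordering already packs tightly: crystal orb + ancient tome + ornate helm, 30 lb, 2713.
The spare 3 lb is too small for any remaining item, and no exchange beats 2713.

2713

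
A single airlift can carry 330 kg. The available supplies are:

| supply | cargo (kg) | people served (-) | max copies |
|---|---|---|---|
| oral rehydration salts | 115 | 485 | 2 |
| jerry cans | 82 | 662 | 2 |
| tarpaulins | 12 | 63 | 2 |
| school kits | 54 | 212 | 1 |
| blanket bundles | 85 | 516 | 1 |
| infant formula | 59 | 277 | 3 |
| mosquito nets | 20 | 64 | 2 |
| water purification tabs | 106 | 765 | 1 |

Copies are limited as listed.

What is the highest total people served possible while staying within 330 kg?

2366

Taking the top-ratio supplies first gives 2×jerry cans + 2×tarpaulins + mosquito nets + water purification tabs for 2279 (314 kg).
Replace 2×tarpaulins and mosquito nets with infant formula: the trade gains 87 net, giving 2366 at 329 kg.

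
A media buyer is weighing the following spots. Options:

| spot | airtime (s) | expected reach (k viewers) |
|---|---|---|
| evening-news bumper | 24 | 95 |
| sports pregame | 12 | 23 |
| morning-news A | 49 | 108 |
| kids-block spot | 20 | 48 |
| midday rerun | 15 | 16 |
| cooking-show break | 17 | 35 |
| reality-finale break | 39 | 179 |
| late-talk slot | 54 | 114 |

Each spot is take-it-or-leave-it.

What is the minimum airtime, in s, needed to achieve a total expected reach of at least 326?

92

Minimise s subject to total expected reach ≥ 326.
evening-news bumper + sports pregame + cooking-show break + reality-finale break reaches 332 using 92 s.
Below 92 s the best achievable stays under 326.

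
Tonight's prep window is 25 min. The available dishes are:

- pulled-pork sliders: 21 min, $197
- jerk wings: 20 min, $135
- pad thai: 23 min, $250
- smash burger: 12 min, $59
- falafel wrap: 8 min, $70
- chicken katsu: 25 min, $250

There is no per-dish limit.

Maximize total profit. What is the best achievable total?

250

Taking pad thai: 23 min used, 250 in profit.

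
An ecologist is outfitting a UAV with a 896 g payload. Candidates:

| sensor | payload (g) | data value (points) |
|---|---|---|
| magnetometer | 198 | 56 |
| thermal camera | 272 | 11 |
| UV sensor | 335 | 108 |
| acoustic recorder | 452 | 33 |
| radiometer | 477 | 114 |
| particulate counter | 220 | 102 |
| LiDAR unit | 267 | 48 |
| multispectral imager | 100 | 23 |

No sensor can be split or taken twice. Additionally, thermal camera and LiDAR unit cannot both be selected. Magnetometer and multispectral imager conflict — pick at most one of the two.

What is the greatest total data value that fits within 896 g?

By data value per g: particulate counter 0.46, UV sensor 0.32, magnetometer 0.28 lead.
Magnetometer + radiometer + particulate counter uses 895 of the 896 g and totals 272.

272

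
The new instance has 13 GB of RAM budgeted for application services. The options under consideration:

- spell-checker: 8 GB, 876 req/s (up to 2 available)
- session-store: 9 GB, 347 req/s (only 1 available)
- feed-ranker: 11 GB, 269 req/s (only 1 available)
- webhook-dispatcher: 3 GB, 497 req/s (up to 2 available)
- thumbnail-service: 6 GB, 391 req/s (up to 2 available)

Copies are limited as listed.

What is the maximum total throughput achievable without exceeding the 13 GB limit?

1385

The ratio ordering already packs tightly: 2×webhook-dispatcher + thumbnail-service, 12 GB, 1385.
The spare 1 GB is too small for any remaining service, and no exchange beats 1385.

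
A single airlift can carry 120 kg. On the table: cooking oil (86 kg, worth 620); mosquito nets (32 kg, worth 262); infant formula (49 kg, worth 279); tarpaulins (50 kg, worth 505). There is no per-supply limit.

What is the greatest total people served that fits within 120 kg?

1029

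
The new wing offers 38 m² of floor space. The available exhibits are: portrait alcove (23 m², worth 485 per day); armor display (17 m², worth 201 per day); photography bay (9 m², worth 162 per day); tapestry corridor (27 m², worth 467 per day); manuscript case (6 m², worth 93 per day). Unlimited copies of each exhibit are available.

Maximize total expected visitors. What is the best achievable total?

Density check — portrait alcove 21.09, photography bay 18.00, tapestry corridor 17.30, manuscript case 15.50 are the best per m².
Portrait alcove + photography bay + manuscript case uses 38 of the 38 m² and totals 740.
Every other selection either busts 38 m² or fails to beat 740.

740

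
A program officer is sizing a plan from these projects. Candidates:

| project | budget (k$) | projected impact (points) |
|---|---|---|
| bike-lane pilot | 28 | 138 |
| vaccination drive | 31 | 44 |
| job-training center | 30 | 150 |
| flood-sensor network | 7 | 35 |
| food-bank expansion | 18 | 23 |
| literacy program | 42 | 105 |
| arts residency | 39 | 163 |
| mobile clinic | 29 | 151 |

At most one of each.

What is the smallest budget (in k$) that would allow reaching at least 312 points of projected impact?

Look for the lowest-budget combination reaching 312.
bike-lane pilot + flood-sensor network + mobile clinic reaches 324 using 64 k$.
Below 64 k$ the best achievable stays under 312.

64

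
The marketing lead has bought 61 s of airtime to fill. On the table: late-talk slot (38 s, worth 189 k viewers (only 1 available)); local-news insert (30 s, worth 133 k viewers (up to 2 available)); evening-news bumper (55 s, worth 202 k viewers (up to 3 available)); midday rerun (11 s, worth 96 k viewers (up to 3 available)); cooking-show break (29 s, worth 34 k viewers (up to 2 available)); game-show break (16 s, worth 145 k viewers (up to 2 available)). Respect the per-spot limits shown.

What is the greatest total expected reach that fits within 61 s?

482

Ranking by ratio (expected reach/s): game-show break 9.06, midday rerun 8.73, late-talk slot 4.97, local-news insert 4.43.
Best packing: 2×midday rerun + 2×game-show break — 54 s, 482 total.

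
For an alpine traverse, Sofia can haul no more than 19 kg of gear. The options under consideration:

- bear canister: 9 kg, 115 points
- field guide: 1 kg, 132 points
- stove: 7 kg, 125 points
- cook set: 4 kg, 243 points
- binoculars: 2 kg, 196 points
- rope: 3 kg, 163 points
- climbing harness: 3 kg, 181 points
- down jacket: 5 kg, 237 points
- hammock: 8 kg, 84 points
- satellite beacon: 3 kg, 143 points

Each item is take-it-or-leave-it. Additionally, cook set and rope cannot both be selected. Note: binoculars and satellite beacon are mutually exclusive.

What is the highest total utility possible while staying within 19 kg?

989

Ranking by ratio (utility/kg): field guide 132.00, binoculars 98.00, cook set 60.75.
Best packing: field guide + cook set + binoculars + climbing harness + down jacket — 15 kg, 989 total.
Runner-up field guide + cook set + climbing harness + down jacket + satellite beacon tops out at 936.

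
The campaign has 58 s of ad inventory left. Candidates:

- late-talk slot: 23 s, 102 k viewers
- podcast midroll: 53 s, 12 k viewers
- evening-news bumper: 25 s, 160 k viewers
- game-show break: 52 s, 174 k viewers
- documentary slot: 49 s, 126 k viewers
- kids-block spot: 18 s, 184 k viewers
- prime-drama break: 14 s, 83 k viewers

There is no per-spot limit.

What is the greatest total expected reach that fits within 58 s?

552

Ranking by ratio (expected reach/s): kids-block spot 10.22, evening-news bumper 6.40, prime-drama break 5.93, late-talk slot 4.43.
Taking 3×kids-block spot: 54 s used, 552 in expected reach.
Nothing else within 58 s beats 552.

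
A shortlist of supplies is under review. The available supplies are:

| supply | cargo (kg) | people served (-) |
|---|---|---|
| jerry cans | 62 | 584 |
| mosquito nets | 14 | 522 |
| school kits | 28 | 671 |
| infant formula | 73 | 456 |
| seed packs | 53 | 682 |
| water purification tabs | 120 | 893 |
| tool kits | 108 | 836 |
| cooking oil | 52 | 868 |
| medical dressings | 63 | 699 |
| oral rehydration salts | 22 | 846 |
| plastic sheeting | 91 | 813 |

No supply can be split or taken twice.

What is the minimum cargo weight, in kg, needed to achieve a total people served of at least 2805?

Minimise kg subject to total people served ≥ 2805.
mosquito nets + school kits + cooking oil + oral rehydration salts reaches 2907 using 116 kg.
No combination under 116 kg hits 2805.

116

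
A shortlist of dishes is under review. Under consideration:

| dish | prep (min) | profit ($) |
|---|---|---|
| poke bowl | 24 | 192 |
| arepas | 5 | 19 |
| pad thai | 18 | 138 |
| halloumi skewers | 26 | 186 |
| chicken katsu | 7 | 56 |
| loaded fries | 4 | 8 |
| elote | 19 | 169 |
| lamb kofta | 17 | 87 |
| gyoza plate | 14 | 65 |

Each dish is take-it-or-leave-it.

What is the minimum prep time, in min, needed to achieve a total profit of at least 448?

60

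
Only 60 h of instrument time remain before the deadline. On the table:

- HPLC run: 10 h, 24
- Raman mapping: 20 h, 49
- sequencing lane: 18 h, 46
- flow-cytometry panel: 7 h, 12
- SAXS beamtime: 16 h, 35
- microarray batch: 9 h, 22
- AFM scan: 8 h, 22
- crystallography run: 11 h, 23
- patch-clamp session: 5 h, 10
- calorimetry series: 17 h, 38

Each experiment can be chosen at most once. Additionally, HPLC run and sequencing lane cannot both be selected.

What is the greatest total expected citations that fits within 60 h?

By expected citations per h: AFM scan 2.75, sequencing lane 2.56, Raman mapping 2.45 lead.
Best packing: Raman mapping + sequencing lane + microarray batch + AFM scan + patch-clamp session — 60 h, 149 total.
Runner-up Raman mapping + sequencing lane + patch-clamp session + calorimetry series tops out at 143.

149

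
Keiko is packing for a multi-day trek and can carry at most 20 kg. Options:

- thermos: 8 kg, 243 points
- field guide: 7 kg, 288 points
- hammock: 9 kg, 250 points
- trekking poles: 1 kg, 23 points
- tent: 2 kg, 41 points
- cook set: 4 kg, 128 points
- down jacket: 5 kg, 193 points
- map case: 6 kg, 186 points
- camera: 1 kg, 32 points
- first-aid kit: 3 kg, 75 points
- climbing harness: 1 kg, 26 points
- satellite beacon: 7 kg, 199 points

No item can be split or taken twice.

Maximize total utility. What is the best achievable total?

The ratio heuristic lands on field guide + trekking poles + cook set + down jacket + camera + climbing harness (690) but leaves 1 kg idle.
Dropping trekking poles and cook set frees 5 kg; slotting in map case (6 kg) lifts the total to 725 at 20 kg.
Runner-up thermos + field guide + down jacket tops out at 724.

725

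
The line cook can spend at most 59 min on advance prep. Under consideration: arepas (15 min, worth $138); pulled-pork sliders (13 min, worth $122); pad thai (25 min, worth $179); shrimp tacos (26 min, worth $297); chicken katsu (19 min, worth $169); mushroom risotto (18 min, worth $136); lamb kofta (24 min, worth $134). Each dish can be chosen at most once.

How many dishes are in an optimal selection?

3

Best achievable profit is 588.
pulled-pork sliders + shrimp tacos + chicken katsu hits 588 at 58 min.
Any selection reaching 588 contains exactly 3 dishes.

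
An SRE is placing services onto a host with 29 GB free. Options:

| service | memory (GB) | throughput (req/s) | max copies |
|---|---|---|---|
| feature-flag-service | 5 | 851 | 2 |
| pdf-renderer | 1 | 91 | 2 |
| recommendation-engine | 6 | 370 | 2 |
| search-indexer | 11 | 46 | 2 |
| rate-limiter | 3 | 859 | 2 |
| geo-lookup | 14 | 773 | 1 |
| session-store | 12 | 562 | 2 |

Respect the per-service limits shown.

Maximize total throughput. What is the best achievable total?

Greedy by ratio would take 2×feature-flag-service + 2×pdf-renderer + recommendation-engine + 2×rate-limiter: 24 GB used, total 3972.
The 1 GB tied up in pdf-renderer is better spent on recommendation-engine — total rises to 4251 (29 GB).
Nothing else within 29 GB beats 4251.

4251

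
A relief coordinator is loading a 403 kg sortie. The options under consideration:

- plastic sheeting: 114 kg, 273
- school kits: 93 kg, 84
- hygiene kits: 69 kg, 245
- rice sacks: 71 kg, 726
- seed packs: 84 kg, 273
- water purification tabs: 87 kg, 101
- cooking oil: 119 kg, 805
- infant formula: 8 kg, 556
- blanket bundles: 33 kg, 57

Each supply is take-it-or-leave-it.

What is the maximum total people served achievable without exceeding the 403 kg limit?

Taking hygiene kits + rice sacks + seed packs + cooking oil + infant formula + blanket bundles: 384 kg used, 2662 in people served.
Next best is plastic sheeting + rice sacks + seed packs + cooking oil + infant formula at 2633 (396 kg) — short by 29.

2662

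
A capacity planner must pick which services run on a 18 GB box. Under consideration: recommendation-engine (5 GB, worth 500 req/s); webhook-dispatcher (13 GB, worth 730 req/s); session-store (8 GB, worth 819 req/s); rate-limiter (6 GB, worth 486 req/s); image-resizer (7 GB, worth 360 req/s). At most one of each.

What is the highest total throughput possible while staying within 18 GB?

1346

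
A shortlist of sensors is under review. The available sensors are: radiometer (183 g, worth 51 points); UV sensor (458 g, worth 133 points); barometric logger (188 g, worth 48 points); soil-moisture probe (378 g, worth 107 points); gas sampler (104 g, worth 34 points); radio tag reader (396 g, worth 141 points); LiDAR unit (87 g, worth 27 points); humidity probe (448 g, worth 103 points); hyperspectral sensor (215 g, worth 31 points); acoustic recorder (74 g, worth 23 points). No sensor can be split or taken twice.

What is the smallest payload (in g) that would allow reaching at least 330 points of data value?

1032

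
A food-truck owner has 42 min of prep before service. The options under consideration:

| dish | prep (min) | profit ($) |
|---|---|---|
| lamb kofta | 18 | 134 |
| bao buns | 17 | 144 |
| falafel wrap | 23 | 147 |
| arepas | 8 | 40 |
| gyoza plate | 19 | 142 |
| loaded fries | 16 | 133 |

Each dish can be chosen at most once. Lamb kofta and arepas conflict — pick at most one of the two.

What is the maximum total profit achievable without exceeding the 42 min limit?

317

Taking bao buns + arepas + loaded fries: 41 min used, 317 in profit.
No other feasible combination exceeds 317.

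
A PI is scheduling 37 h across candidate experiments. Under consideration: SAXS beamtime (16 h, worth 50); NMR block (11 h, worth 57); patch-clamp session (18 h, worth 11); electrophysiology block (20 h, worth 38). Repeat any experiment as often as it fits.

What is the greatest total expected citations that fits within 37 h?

The ratio ordering already packs tightly: 3×NMR block, 33 h, 171.

171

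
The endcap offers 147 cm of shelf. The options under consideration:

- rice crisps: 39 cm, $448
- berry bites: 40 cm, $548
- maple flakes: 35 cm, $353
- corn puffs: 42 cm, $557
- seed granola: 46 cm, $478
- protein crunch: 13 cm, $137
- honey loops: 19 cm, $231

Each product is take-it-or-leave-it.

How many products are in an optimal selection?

4

Optimal total is 1814.
berry bites + corn puffs + seed granola + honey loops hits 1814 at 147 cm.
Any selection reaching 1814 contains exactly 4 products.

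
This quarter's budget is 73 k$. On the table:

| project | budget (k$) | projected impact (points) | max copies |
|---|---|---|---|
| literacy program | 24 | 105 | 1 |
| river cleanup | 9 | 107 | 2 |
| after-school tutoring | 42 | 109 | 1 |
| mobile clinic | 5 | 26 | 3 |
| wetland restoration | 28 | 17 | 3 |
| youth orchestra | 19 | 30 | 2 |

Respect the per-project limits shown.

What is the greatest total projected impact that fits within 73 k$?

Greedy by ratio would take literacy program + 2×river cleanup + 3×mobile clinic: 57 k$ used, total 397.
The 5 k$ tied up in mobile clinic is better spent on youth orchestra — total rises to 401 (71 k$).

401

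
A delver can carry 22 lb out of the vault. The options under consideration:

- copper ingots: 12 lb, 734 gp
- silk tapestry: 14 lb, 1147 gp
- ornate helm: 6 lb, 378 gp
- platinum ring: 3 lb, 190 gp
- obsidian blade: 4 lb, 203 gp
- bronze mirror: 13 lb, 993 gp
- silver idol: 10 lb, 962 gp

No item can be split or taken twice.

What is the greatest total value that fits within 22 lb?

Taking the top-ratio items first gives ornate helm + platinum ring + silver idol for 1530 (19 lb).
Dropping ornate helm and platinum ring frees 9 lb; slotting in copper ingots (12 lb) lifts the total to 1696 at 22 lb.

1696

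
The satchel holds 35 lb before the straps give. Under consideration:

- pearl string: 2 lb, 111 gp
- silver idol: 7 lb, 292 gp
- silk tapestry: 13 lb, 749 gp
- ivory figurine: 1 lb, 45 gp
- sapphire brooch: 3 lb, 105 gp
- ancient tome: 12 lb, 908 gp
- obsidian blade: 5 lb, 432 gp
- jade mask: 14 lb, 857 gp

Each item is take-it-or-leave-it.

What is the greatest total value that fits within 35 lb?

Taking pearl string + ivory figurine + ancient tome + obsidian blade + jade mask: 34 lb used, 2353 in value.
No other feasible combination exceeds 2353.

2353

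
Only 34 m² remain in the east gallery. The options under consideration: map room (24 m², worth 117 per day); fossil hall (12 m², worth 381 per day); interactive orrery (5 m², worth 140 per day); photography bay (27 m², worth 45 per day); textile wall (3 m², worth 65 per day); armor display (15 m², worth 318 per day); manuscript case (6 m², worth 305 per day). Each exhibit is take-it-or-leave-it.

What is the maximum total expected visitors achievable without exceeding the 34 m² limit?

1004

A density-first pass picks fossil hall + interactive orrery + textile wall + manuscript case — 891 at 26 m².
Dropping interactive orrery and textile wall frees 8 m²; slotting in armor display (15 m²) lifts the total to 1004 at 33 m².
Next best is fossil hall + interactive orrery + textile wall + manuscript case at 891 (26 m²) — short by 113.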